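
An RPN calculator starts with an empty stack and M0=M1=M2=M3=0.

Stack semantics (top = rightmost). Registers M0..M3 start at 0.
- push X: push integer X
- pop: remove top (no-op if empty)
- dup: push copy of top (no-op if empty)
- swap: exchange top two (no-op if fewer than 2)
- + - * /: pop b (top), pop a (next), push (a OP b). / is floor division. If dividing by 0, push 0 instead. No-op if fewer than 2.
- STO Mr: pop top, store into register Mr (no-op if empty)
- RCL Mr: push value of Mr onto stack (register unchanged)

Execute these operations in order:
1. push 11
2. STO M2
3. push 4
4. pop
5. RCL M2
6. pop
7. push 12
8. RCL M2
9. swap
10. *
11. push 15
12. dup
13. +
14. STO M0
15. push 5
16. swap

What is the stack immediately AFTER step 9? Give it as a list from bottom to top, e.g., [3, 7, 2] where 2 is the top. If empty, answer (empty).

After op 1 (push 11): stack=[11] mem=[0,0,0,0]
After op 2 (STO M2): stack=[empty] mem=[0,0,11,0]
After op 3 (push 4): stack=[4] mem=[0,0,11,0]
After op 4 (pop): stack=[empty] mem=[0,0,11,0]
After op 5 (RCL M2): stack=[11] mem=[0,0,11,0]
After op 6 (pop): stack=[empty] mem=[0,0,11,0]
After op 7 (push 12): stack=[12] mem=[0,0,11,0]
After op 8 (RCL M2): stack=[12,11] mem=[0,0,11,0]
After op 9 (swap): stack=[11,12] mem=[0,0,11,0]

[11, 12]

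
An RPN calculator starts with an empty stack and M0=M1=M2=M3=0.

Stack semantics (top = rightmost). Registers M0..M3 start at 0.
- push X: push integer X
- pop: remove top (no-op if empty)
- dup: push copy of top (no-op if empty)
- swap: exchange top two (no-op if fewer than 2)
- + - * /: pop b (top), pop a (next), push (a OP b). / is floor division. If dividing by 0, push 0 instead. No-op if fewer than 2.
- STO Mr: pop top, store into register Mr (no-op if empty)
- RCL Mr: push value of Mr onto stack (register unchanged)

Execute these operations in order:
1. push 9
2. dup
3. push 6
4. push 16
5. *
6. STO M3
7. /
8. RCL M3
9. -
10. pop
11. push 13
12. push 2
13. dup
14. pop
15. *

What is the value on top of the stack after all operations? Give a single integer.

After op 1 (push 9): stack=[9] mem=[0,0,0,0]
After op 2 (dup): stack=[9,9] mem=[0,0,0,0]
After op 3 (push 6): stack=[9,9,6] mem=[0,0,0,0]
After op 4 (push 16): stack=[9,9,6,16] mem=[0,0,0,0]
After op 5 (*): stack=[9,9,96] mem=[0,0,0,0]
After op 6 (STO M3): stack=[9,9] mem=[0,0,0,96]
After op 7 (/): stack=[1] mem=[0,0,0,96]
After op 8 (RCL M3): stack=[1,96] mem=[0,0,0,96]
After op 9 (-): stack=[-95] mem=[0,0,0,96]
After op 10 (pop): stack=[empty] mem=[0,0,0,96]
After op 11 (push 13): stack=[13] mem=[0,0,0,96]
After op 12 (push 2): stack=[13,2] mem=[0,0,0,96]
After op 13 (dup): stack=[13,2,2] mem=[0,0,0,96]
After op 14 (pop): stack=[13,2] mem=[0,0,0,96]
After op 15 (*): stack=[26] mem=[0,0,0,96]

Answer: 26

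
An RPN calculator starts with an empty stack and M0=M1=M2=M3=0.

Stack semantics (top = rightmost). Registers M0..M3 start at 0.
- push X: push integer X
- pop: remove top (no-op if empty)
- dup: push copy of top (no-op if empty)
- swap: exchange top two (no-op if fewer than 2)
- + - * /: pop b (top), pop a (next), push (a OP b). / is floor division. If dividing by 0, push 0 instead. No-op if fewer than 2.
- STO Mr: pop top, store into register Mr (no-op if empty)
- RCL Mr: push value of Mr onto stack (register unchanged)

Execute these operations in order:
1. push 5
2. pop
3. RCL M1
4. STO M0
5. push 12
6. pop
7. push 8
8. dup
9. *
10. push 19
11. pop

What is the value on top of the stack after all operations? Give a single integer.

Answer: 64

Derivation:
After op 1 (push 5): stack=[5] mem=[0,0,0,0]
After op 2 (pop): stack=[empty] mem=[0,0,0,0]
After op 3 (RCL M1): stack=[0] mem=[0,0,0,0]
After op 4 (STO M0): stack=[empty] mem=[0,0,0,0]
After op 5 (push 12): stack=[12] mem=[0,0,0,0]
After op 6 (pop): stack=[empty] mem=[0,0,0,0]
After op 7 (push 8): stack=[8] mem=[0,0,0,0]
After op 8 (dup): stack=[8,8] mem=[0,0,0,0]
After op 9 (*): stack=[64] mem=[0,0,0,0]
After op 10 (push 19): stack=[64,19] mem=[0,0,0,0]
After op 11 (pop): stack=[64] mem=[0,0,0,0]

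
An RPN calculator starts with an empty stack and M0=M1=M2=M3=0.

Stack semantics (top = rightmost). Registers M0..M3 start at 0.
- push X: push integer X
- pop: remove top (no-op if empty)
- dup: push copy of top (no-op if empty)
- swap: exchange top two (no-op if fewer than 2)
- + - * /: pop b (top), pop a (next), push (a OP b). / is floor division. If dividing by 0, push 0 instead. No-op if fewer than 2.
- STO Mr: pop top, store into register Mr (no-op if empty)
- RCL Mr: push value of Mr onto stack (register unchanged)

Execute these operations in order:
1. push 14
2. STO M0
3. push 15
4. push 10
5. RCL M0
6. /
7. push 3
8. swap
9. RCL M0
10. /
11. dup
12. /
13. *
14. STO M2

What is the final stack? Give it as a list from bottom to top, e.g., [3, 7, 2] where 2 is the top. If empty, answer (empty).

After op 1 (push 14): stack=[14] mem=[0,0,0,0]
After op 2 (STO M0): stack=[empty] mem=[14,0,0,0]
After op 3 (push 15): stack=[15] mem=[14,0,0,0]
After op 4 (push 10): stack=[15,10] mem=[14,0,0,0]
After op 5 (RCL M0): stack=[15,10,14] mem=[14,0,0,0]
After op 6 (/): stack=[15,0] mem=[14,0,0,0]
After op 7 (push 3): stack=[15,0,3] mem=[14,0,0,0]
After op 8 (swap): stack=[15,3,0] mem=[14,0,0,0]
After op 9 (RCL M0): stack=[15,3,0,14] mem=[14,0,0,0]
After op 10 (/): stack=[15,3,0] mem=[14,0,0,0]
After op 11 (dup): stack=[15,3,0,0] mem=[14,0,0,0]
After op 12 (/): stack=[15,3,0] mem=[14,0,0,0]
After op 13 (*): stack=[15,0] mem=[14,0,0,0]
After op 14 (STO M2): stack=[15] mem=[14,0,0,0]

Answer: [15]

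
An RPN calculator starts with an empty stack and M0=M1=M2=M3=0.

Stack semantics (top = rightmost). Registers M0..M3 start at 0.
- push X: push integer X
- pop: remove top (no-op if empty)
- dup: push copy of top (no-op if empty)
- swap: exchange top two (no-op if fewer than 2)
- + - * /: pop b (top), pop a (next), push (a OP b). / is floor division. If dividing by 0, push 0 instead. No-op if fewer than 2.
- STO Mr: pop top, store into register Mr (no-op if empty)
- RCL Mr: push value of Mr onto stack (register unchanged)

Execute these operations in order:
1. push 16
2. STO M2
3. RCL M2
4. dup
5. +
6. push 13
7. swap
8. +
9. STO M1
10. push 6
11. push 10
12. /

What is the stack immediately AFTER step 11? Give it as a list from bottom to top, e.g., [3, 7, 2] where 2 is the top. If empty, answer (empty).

After op 1 (push 16): stack=[16] mem=[0,0,0,0]
After op 2 (STO M2): stack=[empty] mem=[0,0,16,0]
After op 3 (RCL M2): stack=[16] mem=[0,0,16,0]
After op 4 (dup): stack=[16,16] mem=[0,0,16,0]
After op 5 (+): stack=[32] mem=[0,0,16,0]
After op 6 (push 13): stack=[32,13] mem=[0,0,16,0]
After op 7 (swap): stack=[13,32] mem=[0,0,16,0]
After op 8 (+): stack=[45] mem=[0,0,16,0]
After op 9 (STO M1): stack=[empty] mem=[0,45,16,0]
After op 10 (push 6): stack=[6] mem=[0,45,16,0]
After op 11 (push 10): stack=[6,10] mem=[0,45,16,0]

[6, 10]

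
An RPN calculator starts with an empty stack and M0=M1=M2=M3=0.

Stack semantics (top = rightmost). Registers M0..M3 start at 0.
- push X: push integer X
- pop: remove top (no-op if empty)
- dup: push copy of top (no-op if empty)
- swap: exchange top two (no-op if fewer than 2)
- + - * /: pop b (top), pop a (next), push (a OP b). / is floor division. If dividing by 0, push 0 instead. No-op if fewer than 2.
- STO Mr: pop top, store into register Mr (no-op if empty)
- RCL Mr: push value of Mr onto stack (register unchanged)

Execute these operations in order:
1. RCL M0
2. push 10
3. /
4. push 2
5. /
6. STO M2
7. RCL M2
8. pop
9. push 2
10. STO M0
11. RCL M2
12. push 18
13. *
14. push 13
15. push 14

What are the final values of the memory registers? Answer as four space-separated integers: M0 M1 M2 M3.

Answer: 2 0 0 0

Derivation:
After op 1 (RCL M0): stack=[0] mem=[0,0,0,0]
After op 2 (push 10): stack=[0,10] mem=[0,0,0,0]
After op 3 (/): stack=[0] mem=[0,0,0,0]
After op 4 (push 2): stack=[0,2] mem=[0,0,0,0]
After op 5 (/): stack=[0] mem=[0,0,0,0]
After op 6 (STO M2): stack=[empty] mem=[0,0,0,0]
After op 7 (RCL M2): stack=[0] mem=[0,0,0,0]
After op 8 (pop): stack=[empty] mem=[0,0,0,0]
After op 9 (push 2): stack=[2] mem=[0,0,0,0]
After op 10 (STO M0): stack=[empty] mem=[2,0,0,0]
After op 11 (RCL M2): stack=[0] mem=[2,0,0,0]
After op 12 (push 18): stack=[0,18] mem=[2,0,0,0]
After op 13 (*): stack=[0] mem=[2,0,0,0]
After op 14 (push 13): stack=[0,13] mem=[2,0,0,0]
After op 15 (push 14): stack=[0,13,14] mem=[2,0,0,0]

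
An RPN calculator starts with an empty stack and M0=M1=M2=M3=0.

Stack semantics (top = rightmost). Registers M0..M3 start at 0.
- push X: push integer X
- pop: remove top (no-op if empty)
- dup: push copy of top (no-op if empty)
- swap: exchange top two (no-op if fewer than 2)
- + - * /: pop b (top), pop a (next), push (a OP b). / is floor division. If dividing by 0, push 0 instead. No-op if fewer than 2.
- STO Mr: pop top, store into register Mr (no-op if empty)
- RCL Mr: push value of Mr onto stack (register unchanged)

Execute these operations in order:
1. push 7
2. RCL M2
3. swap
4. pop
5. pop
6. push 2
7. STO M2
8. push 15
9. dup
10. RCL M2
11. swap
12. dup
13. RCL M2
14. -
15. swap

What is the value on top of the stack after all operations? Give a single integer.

Answer: 15

Derivation:
After op 1 (push 7): stack=[7] mem=[0,0,0,0]
After op 2 (RCL M2): stack=[7,0] mem=[0,0,0,0]
After op 3 (swap): stack=[0,7] mem=[0,0,0,0]
After op 4 (pop): stack=[0] mem=[0,0,0,0]
After op 5 (pop): stack=[empty] mem=[0,0,0,0]
After op 6 (push 2): stack=[2] mem=[0,0,0,0]
After op 7 (STO M2): stack=[empty] mem=[0,0,2,0]
After op 8 (push 15): stack=[15] mem=[0,0,2,0]
After op 9 (dup): stack=[15,15] mem=[0,0,2,0]
After op 10 (RCL M2): stack=[15,15,2] mem=[0,0,2,0]
After op 11 (swap): stack=[15,2,15] mem=[0,0,2,0]
After op 12 (dup): stack=[15,2,15,15] mem=[0,0,2,0]
After op 13 (RCL M2): stack=[15,2,15,15,2] mem=[0,0,2,0]
After op 14 (-): stack=[15,2,15,13] mem=[0,0,2,0]
After op 15 (swap): stack=[15,2,13,15] mem=[0,0,2,0]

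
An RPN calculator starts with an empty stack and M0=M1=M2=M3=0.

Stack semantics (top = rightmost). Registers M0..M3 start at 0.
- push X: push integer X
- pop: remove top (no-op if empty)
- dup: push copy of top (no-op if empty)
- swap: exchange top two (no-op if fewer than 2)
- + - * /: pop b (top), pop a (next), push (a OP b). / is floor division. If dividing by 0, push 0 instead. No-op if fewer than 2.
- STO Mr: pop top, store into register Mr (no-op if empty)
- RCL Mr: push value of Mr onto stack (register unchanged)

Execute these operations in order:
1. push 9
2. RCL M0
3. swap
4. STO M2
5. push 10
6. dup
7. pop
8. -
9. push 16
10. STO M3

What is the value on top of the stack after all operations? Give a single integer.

After op 1 (push 9): stack=[9] mem=[0,0,0,0]
After op 2 (RCL M0): stack=[9,0] mem=[0,0,0,0]
After op 3 (swap): stack=[0,9] mem=[0,0,0,0]
After op 4 (STO M2): stack=[0] mem=[0,0,9,0]
After op 5 (push 10): stack=[0,10] mem=[0,0,9,0]
After op 6 (dup): stack=[0,10,10] mem=[0,0,9,0]
After op 7 (pop): stack=[0,10] mem=[0,0,9,0]
After op 8 (-): stack=[-10] mem=[0,0,9,0]
After op 9 (push 16): stack=[-10,16] mem=[0,0,9,0]
After op 10 (STO M3): stack=[-10] mem=[0,0,9,16]

Answer: -10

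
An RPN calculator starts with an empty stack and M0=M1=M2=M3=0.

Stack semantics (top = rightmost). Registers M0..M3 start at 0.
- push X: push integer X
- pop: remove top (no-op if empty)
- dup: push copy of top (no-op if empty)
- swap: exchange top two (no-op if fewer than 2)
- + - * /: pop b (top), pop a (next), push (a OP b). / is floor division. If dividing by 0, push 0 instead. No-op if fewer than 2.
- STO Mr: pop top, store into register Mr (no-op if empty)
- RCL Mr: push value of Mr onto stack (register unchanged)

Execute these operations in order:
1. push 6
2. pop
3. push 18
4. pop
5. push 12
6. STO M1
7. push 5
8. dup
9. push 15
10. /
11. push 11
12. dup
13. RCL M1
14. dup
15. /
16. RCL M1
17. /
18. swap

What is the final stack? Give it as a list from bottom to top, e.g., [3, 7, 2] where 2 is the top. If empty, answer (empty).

After op 1 (push 6): stack=[6] mem=[0,0,0,0]
After op 2 (pop): stack=[empty] mem=[0,0,0,0]
After op 3 (push 18): stack=[18] mem=[0,0,0,0]
After op 4 (pop): stack=[empty] mem=[0,0,0,0]
After op 5 (push 12): stack=[12] mem=[0,0,0,0]
After op 6 (STO M1): stack=[empty] mem=[0,12,0,0]
After op 7 (push 5): stack=[5] mem=[0,12,0,0]
After op 8 (dup): stack=[5,5] mem=[0,12,0,0]
After op 9 (push 15): stack=[5,5,15] mem=[0,12,0,0]
After op 10 (/): stack=[5,0] mem=[0,12,0,0]
After op 11 (push 11): stack=[5,0,11] mem=[0,12,0,0]
After op 12 (dup): stack=[5,0,11,11] mem=[0,12,0,0]
After op 13 (RCL M1): stack=[5,0,11,11,12] mem=[0,12,0,0]
After op 14 (dup): stack=[5,0,11,11,12,12] mem=[0,12,0,0]
After op 15 (/): stack=[5,0,11,11,1] mem=[0,12,0,0]
After op 16 (RCL M1): stack=[5,0,11,11,1,12] mem=[0,12,0,0]
After op 17 (/): stack=[5,0,11,11,0] mem=[0,12,0,0]
After op 18 (swap): stack=[5,0,11,0,11] mem=[0,12,0,0]

Answer: [5, 0, 11, 0, 11]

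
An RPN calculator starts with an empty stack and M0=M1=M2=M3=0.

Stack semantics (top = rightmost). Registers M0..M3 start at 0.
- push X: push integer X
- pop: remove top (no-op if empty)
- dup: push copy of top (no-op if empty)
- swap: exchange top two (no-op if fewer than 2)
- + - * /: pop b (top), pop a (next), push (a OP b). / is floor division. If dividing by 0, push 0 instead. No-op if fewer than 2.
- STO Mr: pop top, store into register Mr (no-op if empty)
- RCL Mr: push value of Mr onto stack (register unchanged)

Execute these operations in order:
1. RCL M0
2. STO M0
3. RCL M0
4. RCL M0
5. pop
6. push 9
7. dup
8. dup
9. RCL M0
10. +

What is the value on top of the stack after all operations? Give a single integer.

After op 1 (RCL M0): stack=[0] mem=[0,0,0,0]
After op 2 (STO M0): stack=[empty] mem=[0,0,0,0]
After op 3 (RCL M0): stack=[0] mem=[0,0,0,0]
After op 4 (RCL M0): stack=[0,0] mem=[0,0,0,0]
After op 5 (pop): stack=[0] mem=[0,0,0,0]
After op 6 (push 9): stack=[0,9] mem=[0,0,0,0]
After op 7 (dup): stack=[0,9,9] mem=[0,0,0,0]
After op 8 (dup): stack=[0,9,9,9] mem=[0,0,0,0]
After op 9 (RCL M0): stack=[0,9,9,9,0] mem=[0,0,0,0]
After op 10 (+): stack=[0,9,9,9] mem=[0,0,0,0]

Answer: 9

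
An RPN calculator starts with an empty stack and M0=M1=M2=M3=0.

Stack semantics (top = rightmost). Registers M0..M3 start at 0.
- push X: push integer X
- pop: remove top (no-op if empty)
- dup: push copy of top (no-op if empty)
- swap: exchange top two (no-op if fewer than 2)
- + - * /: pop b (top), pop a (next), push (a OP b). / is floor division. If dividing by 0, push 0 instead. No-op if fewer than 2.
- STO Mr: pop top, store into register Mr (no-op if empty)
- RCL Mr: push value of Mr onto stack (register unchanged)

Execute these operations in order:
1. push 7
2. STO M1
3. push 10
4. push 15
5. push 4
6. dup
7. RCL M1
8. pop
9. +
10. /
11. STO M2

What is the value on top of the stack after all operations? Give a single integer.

Answer: 10

Derivation:
After op 1 (push 7): stack=[7] mem=[0,0,0,0]
After op 2 (STO M1): stack=[empty] mem=[0,7,0,0]
After op 3 (push 10): stack=[10] mem=[0,7,0,0]
After op 4 (push 15): stack=[10,15] mem=[0,7,0,0]
After op 5 (push 4): stack=[10,15,4] mem=[0,7,0,0]
After op 6 (dup): stack=[10,15,4,4] mem=[0,7,0,0]
After op 7 (RCL M1): stack=[10,15,4,4,7] mem=[0,7,0,0]
After op 8 (pop): stack=[10,15,4,4] mem=[0,7,0,0]
After op 9 (+): stack=[10,15,8] mem=[0,7,0,0]
After op 10 (/): stack=[10,1] mem=[0,7,0,0]
After op 11 (STO M2): stack=[10] mem=[0,7,1,0]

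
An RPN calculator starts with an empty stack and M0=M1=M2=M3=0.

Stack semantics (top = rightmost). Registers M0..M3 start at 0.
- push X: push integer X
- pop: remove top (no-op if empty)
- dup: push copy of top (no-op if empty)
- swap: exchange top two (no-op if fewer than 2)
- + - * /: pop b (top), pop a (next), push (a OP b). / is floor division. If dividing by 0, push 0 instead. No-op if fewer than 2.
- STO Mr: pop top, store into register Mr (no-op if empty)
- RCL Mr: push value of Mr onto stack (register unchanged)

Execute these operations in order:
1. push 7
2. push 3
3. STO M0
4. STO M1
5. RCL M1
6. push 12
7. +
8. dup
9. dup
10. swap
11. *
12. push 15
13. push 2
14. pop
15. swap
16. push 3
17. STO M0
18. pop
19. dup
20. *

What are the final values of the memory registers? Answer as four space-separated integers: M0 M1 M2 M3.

Answer: 3 7 0 0

Derivation:
After op 1 (push 7): stack=[7] mem=[0,0,0,0]
After op 2 (push 3): stack=[7,3] mem=[0,0,0,0]
After op 3 (STO M0): stack=[7] mem=[3,0,0,0]
After op 4 (STO M1): stack=[empty] mem=[3,7,0,0]
After op 5 (RCL M1): stack=[7] mem=[3,7,0,0]
After op 6 (push 12): stack=[7,12] mem=[3,7,0,0]
After op 7 (+): stack=[19] mem=[3,7,0,0]
After op 8 (dup): stack=[19,19] mem=[3,7,0,0]
After op 9 (dup): stack=[19,19,19] mem=[3,7,0,0]
After op 10 (swap): stack=[19,19,19] mem=[3,7,0,0]
After op 11 (*): stack=[19,361] mem=[3,7,0,0]
After op 12 (push 15): stack=[19,361,15] mem=[3,7,0,0]
After op 13 (push 2): stack=[19,361,15,2] mem=[3,7,0,0]
After op 14 (pop): stack=[19,361,15] mem=[3,7,0,0]
After op 15 (swap): stack=[19,15,361] mem=[3,7,0,0]
After op 16 (push 3): stack=[19,15,361,3] mem=[3,7,0,0]
After op 17 (STO M0): stack=[19,15,361] mem=[3,7,0,0]
After op 18 (pop): stack=[19,15] mem=[3,7,0,0]
After op 19 (dup): stack=[19,15,15] mem=[3,7,0,0]
After op 20 (*): stack=[19,225] mem=[3,7,0,0]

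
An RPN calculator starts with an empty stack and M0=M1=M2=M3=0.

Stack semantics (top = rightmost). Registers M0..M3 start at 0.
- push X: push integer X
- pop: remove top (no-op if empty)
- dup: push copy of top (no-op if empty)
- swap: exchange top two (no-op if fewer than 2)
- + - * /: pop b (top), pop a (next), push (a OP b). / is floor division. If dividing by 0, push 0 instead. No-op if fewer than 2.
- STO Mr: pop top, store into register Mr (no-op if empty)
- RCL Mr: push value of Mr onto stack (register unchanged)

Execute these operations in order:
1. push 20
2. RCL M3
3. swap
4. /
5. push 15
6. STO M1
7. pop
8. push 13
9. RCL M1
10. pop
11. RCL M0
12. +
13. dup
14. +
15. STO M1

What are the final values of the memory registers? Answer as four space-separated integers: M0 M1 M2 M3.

After op 1 (push 20): stack=[20] mem=[0,0,0,0]
After op 2 (RCL M3): stack=[20,0] mem=[0,0,0,0]
After op 3 (swap): stack=[0,20] mem=[0,0,0,0]
After op 4 (/): stack=[0] mem=[0,0,0,0]
After op 5 (push 15): stack=[0,15] mem=[0,0,0,0]
After op 6 (STO M1): stack=[0] mem=[0,15,0,0]
After op 7 (pop): stack=[empty] mem=[0,15,0,0]
After op 8 (push 13): stack=[13] mem=[0,15,0,0]
After op 9 (RCL M1): stack=[13,15] mem=[0,15,0,0]
After op 10 (pop): stack=[13] mem=[0,15,0,0]
After op 11 (RCL M0): stack=[13,0] mem=[0,15,0,0]
After op 12 (+): stack=[13] mem=[0,15,0,0]
After op 13 (dup): stack=[13,13] mem=[0,15,0,0]
After op 14 (+): stack=[26] mem=[0,15,0,0]
After op 15 (STO M1): stack=[empty] mem=[0,26,0,0]

Answer: 0 26 0 0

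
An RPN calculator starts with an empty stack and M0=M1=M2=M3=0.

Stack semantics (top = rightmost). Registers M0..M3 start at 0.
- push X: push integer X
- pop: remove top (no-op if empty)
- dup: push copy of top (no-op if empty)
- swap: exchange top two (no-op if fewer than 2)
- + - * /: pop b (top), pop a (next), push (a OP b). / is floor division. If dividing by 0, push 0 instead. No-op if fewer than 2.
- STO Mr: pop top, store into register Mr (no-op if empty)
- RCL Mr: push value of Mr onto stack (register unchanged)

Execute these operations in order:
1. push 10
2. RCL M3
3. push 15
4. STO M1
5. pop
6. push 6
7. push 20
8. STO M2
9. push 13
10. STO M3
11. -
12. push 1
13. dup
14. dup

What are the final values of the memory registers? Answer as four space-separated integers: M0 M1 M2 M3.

After op 1 (push 10): stack=[10] mem=[0,0,0,0]
After op 2 (RCL M3): stack=[10,0] mem=[0,0,0,0]
After op 3 (push 15): stack=[10,0,15] mem=[0,0,0,0]
After op 4 (STO M1): stack=[10,0] mem=[0,15,0,0]
After op 5 (pop): stack=[10] mem=[0,15,0,0]
After op 6 (push 6): stack=[10,6] mem=[0,15,0,0]
After op 7 (push 20): stack=[10,6,20] mem=[0,15,0,0]
After op 8 (STO M2): stack=[10,6] mem=[0,15,20,0]
After op 9 (push 13): stack=[10,6,13] mem=[0,15,20,0]
After op 10 (STO M3): stack=[10,6] mem=[0,15,20,13]
After op 11 (-): stack=[4] mem=[0,15,20,13]
After op 12 (push 1): stack=[4,1] mem=[0,15,20,13]
After op 13 (dup): stack=[4,1,1] mem=[0,15,20,13]
After op 14 (dup): stack=[4,1,1,1] mem=[0,15,20,13]

Answer: 0 15 20 13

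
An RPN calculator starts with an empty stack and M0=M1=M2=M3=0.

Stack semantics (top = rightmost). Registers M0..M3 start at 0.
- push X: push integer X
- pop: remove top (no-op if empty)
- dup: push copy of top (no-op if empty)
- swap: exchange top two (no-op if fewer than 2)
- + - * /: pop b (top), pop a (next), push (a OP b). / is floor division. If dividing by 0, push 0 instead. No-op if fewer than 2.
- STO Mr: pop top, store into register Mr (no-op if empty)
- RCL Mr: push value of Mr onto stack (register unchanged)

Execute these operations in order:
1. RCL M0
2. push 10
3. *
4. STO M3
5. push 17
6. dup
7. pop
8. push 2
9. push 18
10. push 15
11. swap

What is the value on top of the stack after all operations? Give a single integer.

Answer: 18

Derivation:
After op 1 (RCL M0): stack=[0] mem=[0,0,0,0]
After op 2 (push 10): stack=[0,10] mem=[0,0,0,0]
After op 3 (*): stack=[0] mem=[0,0,0,0]
After op 4 (STO M3): stack=[empty] mem=[0,0,0,0]
After op 5 (push 17): stack=[17] mem=[0,0,0,0]
After op 6 (dup): stack=[17,17] mem=[0,0,0,0]
After op 7 (pop): stack=[17] mem=[0,0,0,0]
After op 8 (push 2): stack=[17,2] mem=[0,0,0,0]
After op 9 (push 18): stack=[17,2,18] mem=[0,0,0,0]
After op 10 (push 15): stack=[17,2,18,15] mem=[0,0,0,0]
After op 11 (swap): stack=[17,2,15,18] mem=[0,0,0,0]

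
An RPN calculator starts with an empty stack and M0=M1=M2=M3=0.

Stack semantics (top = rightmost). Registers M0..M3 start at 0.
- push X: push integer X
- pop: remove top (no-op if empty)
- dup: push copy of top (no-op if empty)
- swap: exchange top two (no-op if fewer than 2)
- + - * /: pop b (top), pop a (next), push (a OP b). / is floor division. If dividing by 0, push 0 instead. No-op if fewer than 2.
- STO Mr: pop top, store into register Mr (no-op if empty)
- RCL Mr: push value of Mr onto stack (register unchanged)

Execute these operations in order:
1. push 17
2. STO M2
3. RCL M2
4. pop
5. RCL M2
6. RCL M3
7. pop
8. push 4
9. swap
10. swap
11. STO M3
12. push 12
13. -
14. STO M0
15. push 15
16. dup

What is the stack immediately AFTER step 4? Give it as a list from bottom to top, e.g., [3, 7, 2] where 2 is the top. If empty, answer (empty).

After op 1 (push 17): stack=[17] mem=[0,0,0,0]
After op 2 (STO M2): stack=[empty] mem=[0,0,17,0]
After op 3 (RCL M2): stack=[17] mem=[0,0,17,0]
After op 4 (pop): stack=[empty] mem=[0,0,17,0]

(empty)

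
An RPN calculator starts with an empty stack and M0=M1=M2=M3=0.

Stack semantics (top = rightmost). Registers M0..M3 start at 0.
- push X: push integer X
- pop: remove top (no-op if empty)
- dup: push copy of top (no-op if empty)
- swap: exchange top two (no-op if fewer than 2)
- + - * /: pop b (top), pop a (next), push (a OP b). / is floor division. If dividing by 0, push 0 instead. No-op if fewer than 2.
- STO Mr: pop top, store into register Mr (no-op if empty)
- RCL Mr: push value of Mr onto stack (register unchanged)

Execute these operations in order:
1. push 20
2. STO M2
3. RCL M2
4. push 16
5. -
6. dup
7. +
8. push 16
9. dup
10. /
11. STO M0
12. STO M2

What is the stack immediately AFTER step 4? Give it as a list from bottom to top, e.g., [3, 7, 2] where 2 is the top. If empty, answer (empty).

After op 1 (push 20): stack=[20] mem=[0,0,0,0]
After op 2 (STO M2): stack=[empty] mem=[0,0,20,0]
After op 3 (RCL M2): stack=[20] mem=[0,0,20,0]
After op 4 (push 16): stack=[20,16] mem=[0,0,20,0]

[20, 16]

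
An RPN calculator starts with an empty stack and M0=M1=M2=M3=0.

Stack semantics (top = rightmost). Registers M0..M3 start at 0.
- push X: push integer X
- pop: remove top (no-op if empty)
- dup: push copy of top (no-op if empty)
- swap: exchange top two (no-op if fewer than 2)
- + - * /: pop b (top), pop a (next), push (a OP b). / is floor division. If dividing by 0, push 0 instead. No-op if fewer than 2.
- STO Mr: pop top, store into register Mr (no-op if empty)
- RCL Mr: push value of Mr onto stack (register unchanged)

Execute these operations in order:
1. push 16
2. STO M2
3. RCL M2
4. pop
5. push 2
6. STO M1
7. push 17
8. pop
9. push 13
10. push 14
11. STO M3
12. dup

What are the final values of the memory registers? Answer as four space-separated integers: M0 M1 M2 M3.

Answer: 0 2 16 14

Derivation:
After op 1 (push 16): stack=[16] mem=[0,0,0,0]
After op 2 (STO M2): stack=[empty] mem=[0,0,16,0]
After op 3 (RCL M2): stack=[16] mem=[0,0,16,0]
After op 4 (pop): stack=[empty] mem=[0,0,16,0]
After op 5 (push 2): stack=[2] mem=[0,0,16,0]
After op 6 (STO M1): stack=[empty] mem=[0,2,16,0]
After op 7 (push 17): stack=[17] mem=[0,2,16,0]
After op 8 (pop): stack=[empty] mem=[0,2,16,0]
After op 9 (push 13): stack=[13] mem=[0,2,16,0]
After op 10 (push 14): stack=[13,14] mem=[0,2,16,0]
After op 11 (STO M3): stack=[13] mem=[0,2,16,14]
After op 12 (dup): stack=[13,13] mem=[0,2,16,14]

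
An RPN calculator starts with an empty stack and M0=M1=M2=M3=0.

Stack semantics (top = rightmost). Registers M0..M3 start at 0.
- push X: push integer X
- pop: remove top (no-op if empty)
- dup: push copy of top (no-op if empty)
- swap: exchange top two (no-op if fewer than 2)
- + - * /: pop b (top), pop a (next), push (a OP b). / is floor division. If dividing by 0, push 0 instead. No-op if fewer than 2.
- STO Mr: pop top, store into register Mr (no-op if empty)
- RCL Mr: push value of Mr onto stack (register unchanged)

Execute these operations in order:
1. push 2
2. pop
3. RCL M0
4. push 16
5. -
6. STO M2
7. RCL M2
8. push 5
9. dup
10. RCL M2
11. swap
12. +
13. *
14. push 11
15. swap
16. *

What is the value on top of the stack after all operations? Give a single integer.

Answer: -605

Derivation:
After op 1 (push 2): stack=[2] mem=[0,0,0,0]
After op 2 (pop): stack=[empty] mem=[0,0,0,0]
After op 3 (RCL M0): stack=[0] mem=[0,0,0,0]
After op 4 (push 16): stack=[0,16] mem=[0,0,0,0]
After op 5 (-): stack=[-16] mem=[0,0,0,0]
After op 6 (STO M2): stack=[empty] mem=[0,0,-16,0]
After op 7 (RCL M2): stack=[-16] mem=[0,0,-16,0]
After op 8 (push 5): stack=[-16,5] mem=[0,0,-16,0]
After op 9 (dup): stack=[-16,5,5] mem=[0,0,-16,0]
After op 10 (RCL M2): stack=[-16,5,5,-16] mem=[0,0,-16,0]
After op 11 (swap): stack=[-16,5,-16,5] mem=[0,0,-16,0]
After op 12 (+): stack=[-16,5,-11] mem=[0,0,-16,0]
After op 13 (*): stack=[-16,-55] mem=[0,0,-16,0]
After op 14 (push 11): stack=[-16,-55,11] mem=[0,0,-16,0]
After op 15 (swap): stack=[-16,11,-55] mem=[0,0,-16,0]
After op 16 (*): stack=[-16,-605] mem=[0,0,-16,0]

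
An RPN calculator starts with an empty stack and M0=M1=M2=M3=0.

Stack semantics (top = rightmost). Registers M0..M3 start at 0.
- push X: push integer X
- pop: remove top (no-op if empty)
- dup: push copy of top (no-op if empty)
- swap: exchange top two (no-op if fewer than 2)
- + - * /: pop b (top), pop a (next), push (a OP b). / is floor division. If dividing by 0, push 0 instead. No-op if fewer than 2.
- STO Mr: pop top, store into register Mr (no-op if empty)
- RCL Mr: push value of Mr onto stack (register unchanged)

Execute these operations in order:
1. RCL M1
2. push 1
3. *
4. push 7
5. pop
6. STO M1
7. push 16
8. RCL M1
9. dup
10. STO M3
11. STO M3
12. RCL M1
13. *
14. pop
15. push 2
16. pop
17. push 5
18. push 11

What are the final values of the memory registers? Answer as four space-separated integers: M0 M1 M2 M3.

Answer: 0 0 0 0

Derivation:
After op 1 (RCL M1): stack=[0] mem=[0,0,0,0]
After op 2 (push 1): stack=[0,1] mem=[0,0,0,0]
After op 3 (*): stack=[0] mem=[0,0,0,0]
After op 4 (push 7): stack=[0,7] mem=[0,0,0,0]
After op 5 (pop): stack=[0] mem=[0,0,0,0]
After op 6 (STO M1): stack=[empty] mem=[0,0,0,0]
After op 7 (push 16): stack=[16] mem=[0,0,0,0]
After op 8 (RCL M1): stack=[16,0] mem=[0,0,0,0]
After op 9 (dup): stack=[16,0,0] mem=[0,0,0,0]
After op 10 (STO M3): stack=[16,0] mem=[0,0,0,0]
After op 11 (STO M3): stack=[16] mem=[0,0,0,0]
After op 12 (RCL M1): stack=[16,0] mem=[0,0,0,0]
After op 13 (*): stack=[0] mem=[0,0,0,0]
After op 14 (pop): stack=[empty] mem=[0,0,0,0]
After op 15 (push 2): stack=[2] mem=[0,0,0,0]
After op 16 (pop): stack=[empty] mem=[0,0,0,0]
After op 17 (push 5): stack=[5] mem=[0,0,0,0]
After op 18 (push 11): stack=[5,11] mem=[0,0,0,0]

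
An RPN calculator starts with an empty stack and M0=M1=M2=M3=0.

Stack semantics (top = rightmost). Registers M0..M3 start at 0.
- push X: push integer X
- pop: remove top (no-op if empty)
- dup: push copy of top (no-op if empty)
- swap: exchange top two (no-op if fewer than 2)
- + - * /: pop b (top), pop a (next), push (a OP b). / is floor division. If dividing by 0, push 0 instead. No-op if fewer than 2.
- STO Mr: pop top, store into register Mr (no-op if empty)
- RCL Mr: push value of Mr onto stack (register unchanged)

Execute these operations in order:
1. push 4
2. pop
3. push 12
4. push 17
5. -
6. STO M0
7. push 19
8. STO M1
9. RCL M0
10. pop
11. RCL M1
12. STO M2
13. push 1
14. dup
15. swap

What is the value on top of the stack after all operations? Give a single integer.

After op 1 (push 4): stack=[4] mem=[0,0,0,0]
After op 2 (pop): stack=[empty] mem=[0,0,0,0]
After op 3 (push 12): stack=[12] mem=[0,0,0,0]
After op 4 (push 17): stack=[12,17] mem=[0,0,0,0]
After op 5 (-): stack=[-5] mem=[0,0,0,0]
After op 6 (STO M0): stack=[empty] mem=[-5,0,0,0]
After op 7 (push 19): stack=[19] mem=[-5,0,0,0]
After op 8 (STO M1): stack=[empty] mem=[-5,19,0,0]
After op 9 (RCL M0): stack=[-5] mem=[-5,19,0,0]
After op 10 (pop): stack=[empty] mem=[-5,19,0,0]
After op 11 (RCL M1): stack=[19] mem=[-5,19,0,0]
After op 12 (STO M2): stack=[empty] mem=[-5,19,19,0]
After op 13 (push 1): stack=[1] mem=[-5,19,19,0]
After op 14 (dup): stack=[1,1] mem=[-5,19,19,0]
After op 15 (swap): stack=[1,1] mem=[-5,19,19,0]

Answer: 1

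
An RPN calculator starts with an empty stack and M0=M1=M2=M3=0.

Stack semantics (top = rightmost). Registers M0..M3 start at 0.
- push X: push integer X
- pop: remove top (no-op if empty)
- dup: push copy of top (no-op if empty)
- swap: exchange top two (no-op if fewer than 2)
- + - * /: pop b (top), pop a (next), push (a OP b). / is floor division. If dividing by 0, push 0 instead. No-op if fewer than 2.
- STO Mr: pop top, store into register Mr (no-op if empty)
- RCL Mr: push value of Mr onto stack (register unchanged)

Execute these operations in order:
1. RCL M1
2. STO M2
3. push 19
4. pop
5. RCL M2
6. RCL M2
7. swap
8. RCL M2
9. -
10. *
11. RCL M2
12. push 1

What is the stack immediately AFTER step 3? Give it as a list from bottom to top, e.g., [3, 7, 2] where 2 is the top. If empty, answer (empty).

After op 1 (RCL M1): stack=[0] mem=[0,0,0,0]
After op 2 (STO M2): stack=[empty] mem=[0,0,0,0]
After op 3 (push 19): stack=[19] mem=[0,0,0,0]

[19]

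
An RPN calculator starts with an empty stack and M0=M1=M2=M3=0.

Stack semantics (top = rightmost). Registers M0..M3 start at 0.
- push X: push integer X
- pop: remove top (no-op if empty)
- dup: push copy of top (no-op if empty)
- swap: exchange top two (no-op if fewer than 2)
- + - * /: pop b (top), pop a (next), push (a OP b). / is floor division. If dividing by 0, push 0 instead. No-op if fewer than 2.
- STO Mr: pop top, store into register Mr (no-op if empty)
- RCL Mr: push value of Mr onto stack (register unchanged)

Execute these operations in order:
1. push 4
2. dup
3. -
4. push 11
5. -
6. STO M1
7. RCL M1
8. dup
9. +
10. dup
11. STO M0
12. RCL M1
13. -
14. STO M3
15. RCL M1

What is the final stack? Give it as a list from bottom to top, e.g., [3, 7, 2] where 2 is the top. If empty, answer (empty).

After op 1 (push 4): stack=[4] mem=[0,0,0,0]
After op 2 (dup): stack=[4,4] mem=[0,0,0,0]
After op 3 (-): stack=[0] mem=[0,0,0,0]
After op 4 (push 11): stack=[0,11] mem=[0,0,0,0]
After op 5 (-): stack=[-11] mem=[0,0,0,0]
After op 6 (STO M1): stack=[empty] mem=[0,-11,0,0]
After op 7 (RCL M1): stack=[-11] mem=[0,-11,0,0]
After op 8 (dup): stack=[-11,-11] mem=[0,-11,0,0]
After op 9 (+): stack=[-22] mem=[0,-11,0,0]
After op 10 (dup): stack=[-22,-22] mem=[0,-11,0,0]
After op 11 (STO M0): stack=[-22] mem=[-22,-11,0,0]
After op 12 (RCL M1): stack=[-22,-11] mem=[-22,-11,0,0]
After op 13 (-): stack=[-11] mem=[-22,-11,0,0]
After op 14 (STO M3): stack=[empty] mem=[-22,-11,0,-11]
After op 15 (RCL M1): stack=[-11] mem=[-22,-11,0,-11]

Answer: [-11]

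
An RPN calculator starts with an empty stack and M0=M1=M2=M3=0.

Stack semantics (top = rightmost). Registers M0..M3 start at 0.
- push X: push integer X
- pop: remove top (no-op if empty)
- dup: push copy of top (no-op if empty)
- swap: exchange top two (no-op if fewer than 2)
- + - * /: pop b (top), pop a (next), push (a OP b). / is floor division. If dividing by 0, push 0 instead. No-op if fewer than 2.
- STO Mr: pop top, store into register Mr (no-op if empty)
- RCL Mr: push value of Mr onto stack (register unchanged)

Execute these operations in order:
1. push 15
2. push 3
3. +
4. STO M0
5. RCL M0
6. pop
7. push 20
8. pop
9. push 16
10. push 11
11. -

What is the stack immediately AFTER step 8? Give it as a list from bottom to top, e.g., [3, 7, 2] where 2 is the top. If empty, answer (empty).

After op 1 (push 15): stack=[15] mem=[0,0,0,0]
After op 2 (push 3): stack=[15,3] mem=[0,0,0,0]
After op 3 (+): stack=[18] mem=[0,0,0,0]
After op 4 (STO M0): stack=[empty] mem=[18,0,0,0]
After op 5 (RCL M0): stack=[18] mem=[18,0,0,0]
After op 6 (pop): stack=[empty] mem=[18,0,0,0]
After op 7 (push 20): stack=[20] mem=[18,0,0,0]
After op 8 (pop): stack=[empty] mem=[18,0,0,0]

(empty)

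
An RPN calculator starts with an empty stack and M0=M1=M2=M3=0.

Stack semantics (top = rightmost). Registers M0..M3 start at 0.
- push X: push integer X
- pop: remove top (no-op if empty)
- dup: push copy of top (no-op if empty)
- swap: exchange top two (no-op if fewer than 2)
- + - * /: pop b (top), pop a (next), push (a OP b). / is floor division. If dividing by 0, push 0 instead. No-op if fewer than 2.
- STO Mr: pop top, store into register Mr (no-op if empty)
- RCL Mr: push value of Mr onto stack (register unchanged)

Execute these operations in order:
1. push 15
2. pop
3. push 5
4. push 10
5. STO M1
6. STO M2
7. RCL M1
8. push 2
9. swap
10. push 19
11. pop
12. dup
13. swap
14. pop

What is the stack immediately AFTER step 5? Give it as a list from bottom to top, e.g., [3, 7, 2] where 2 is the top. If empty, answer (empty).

After op 1 (push 15): stack=[15] mem=[0,0,0,0]
After op 2 (pop): stack=[empty] mem=[0,0,0,0]
After op 3 (push 5): stack=[5] mem=[0,0,0,0]
After op 4 (push 10): stack=[5,10] mem=[0,0,0,0]
After op 5 (STO M1): stack=[5] mem=[0,10,0,0]

[5]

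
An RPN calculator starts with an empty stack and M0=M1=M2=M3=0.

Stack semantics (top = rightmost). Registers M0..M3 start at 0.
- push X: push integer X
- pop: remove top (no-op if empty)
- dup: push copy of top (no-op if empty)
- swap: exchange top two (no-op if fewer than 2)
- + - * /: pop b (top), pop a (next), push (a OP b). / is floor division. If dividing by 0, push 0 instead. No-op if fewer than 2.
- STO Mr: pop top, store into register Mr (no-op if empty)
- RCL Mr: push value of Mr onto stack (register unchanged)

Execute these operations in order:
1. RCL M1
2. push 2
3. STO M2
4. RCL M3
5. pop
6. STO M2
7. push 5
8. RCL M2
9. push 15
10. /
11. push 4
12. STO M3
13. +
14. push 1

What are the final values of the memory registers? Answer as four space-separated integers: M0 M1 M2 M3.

After op 1 (RCL M1): stack=[0] mem=[0,0,0,0]
After op 2 (push 2): stack=[0,2] mem=[0,0,0,0]
After op 3 (STO M2): stack=[0] mem=[0,0,2,0]
After op 4 (RCL M3): stack=[0,0] mem=[0,0,2,0]
After op 5 (pop): stack=[0] mem=[0,0,2,0]
After op 6 (STO M2): stack=[empty] mem=[0,0,0,0]
After op 7 (push 5): stack=[5] mem=[0,0,0,0]
After op 8 (RCL M2): stack=[5,0] mem=[0,0,0,0]
After op 9 (push 15): stack=[5,0,15] mem=[0,0,0,0]
After op 10 (/): stack=[5,0] mem=[0,0,0,0]
After op 11 (push 4): stack=[5,0,4] mem=[0,0,0,0]
After op 12 (STO M3): stack=[5,0] mem=[0,0,0,4]
After op 13 (+): stack=[5] mem=[0,0,0,4]
After op 14 (push 1): stack=[5,1] mem=[0,0,0,4]

Answer: 0 0 0 4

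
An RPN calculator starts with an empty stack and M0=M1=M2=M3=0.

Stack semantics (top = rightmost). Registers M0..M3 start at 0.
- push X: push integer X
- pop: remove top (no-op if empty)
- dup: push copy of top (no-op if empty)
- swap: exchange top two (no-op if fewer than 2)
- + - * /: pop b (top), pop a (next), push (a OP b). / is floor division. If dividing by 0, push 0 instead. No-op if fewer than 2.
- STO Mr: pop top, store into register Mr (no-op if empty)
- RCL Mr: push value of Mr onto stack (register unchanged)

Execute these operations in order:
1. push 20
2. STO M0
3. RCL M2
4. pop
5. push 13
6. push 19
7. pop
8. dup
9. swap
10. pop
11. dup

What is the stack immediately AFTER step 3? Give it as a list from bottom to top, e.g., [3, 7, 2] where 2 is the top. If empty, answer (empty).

After op 1 (push 20): stack=[20] mem=[0,0,0,0]
After op 2 (STO M0): stack=[empty] mem=[20,0,0,0]
After op 3 (RCL M2): stack=[0] mem=[20,0,0,0]

[0]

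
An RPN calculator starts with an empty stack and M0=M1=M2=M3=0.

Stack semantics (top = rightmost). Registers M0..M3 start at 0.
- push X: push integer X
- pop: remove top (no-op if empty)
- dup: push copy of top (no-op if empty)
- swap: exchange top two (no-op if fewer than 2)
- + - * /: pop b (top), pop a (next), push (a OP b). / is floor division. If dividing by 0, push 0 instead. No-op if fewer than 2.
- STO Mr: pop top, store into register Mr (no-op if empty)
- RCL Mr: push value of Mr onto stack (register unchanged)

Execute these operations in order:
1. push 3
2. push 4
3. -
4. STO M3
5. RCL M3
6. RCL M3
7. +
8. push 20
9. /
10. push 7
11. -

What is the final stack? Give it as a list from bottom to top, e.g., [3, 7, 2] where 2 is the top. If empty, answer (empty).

Answer: [-8]

Derivation:
After op 1 (push 3): stack=[3] mem=[0,0,0,0]
After op 2 (push 4): stack=[3,4] mem=[0,0,0,0]
After op 3 (-): stack=[-1] mem=[0,0,0,0]
After op 4 (STO M3): stack=[empty] mem=[0,0,0,-1]
After op 5 (RCL M3): stack=[-1] mem=[0,0,0,-1]
After op 6 (RCL M3): stack=[-1,-1] mem=[0,0,0,-1]
After op 7 (+): stack=[-2] mem=[0,0,0,-1]
After op 8 (push 20): stack=[-2,20] mem=[0,0,0,-1]
After op 9 (/): stack=[-1] mem=[0,0,0,-1]
After op 10 (push 7): stack=[-1,7] mem=[0,0,0,-1]
After op 11 (-): stack=[-8] mem=[0,0,0,-1]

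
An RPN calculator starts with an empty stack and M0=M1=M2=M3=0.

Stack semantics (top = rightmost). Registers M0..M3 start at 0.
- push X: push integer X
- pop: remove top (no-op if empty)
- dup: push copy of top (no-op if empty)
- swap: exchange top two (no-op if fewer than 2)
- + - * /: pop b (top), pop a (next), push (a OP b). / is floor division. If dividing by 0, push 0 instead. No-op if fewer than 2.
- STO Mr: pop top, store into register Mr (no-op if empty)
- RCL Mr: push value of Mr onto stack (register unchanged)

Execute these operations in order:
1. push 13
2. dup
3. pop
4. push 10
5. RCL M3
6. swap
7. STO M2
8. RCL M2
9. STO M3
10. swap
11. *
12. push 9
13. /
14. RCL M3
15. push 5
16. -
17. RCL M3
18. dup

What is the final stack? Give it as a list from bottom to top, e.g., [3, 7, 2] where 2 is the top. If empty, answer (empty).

After op 1 (push 13): stack=[13] mem=[0,0,0,0]
After op 2 (dup): stack=[13,13] mem=[0,0,0,0]
After op 3 (pop): stack=[13] mem=[0,0,0,0]
After op 4 (push 10): stack=[13,10] mem=[0,0,0,0]
After op 5 (RCL M3): stack=[13,10,0] mem=[0,0,0,0]
After op 6 (swap): stack=[13,0,10] mem=[0,0,0,0]
After op 7 (STO M2): stack=[13,0] mem=[0,0,10,0]
After op 8 (RCL M2): stack=[13,0,10] mem=[0,0,10,0]
After op 9 (STO M3): stack=[13,0] mem=[0,0,10,10]
After op 10 (swap): stack=[0,13] mem=[0,0,10,10]
After op 11 (*): stack=[0] mem=[0,0,10,10]
After op 12 (push 9): stack=[0,9] mem=[0,0,10,10]
After op 13 (/): stack=[0] mem=[0,0,10,10]
After op 14 (RCL M3): stack=[0,10] mem=[0,0,10,10]
After op 15 (push 5): stack=[0,10,5] mem=[0,0,10,10]
After op 16 (-): stack=[0,5] mem=[0,0,10,10]
After op 17 (RCL M3): stack=[0,5,10] mem=[0,0,10,10]
After op 18 (dup): stack=[0,5,10,10] mem=[0,0,10,10]

Answer: [0, 5, 10, 10]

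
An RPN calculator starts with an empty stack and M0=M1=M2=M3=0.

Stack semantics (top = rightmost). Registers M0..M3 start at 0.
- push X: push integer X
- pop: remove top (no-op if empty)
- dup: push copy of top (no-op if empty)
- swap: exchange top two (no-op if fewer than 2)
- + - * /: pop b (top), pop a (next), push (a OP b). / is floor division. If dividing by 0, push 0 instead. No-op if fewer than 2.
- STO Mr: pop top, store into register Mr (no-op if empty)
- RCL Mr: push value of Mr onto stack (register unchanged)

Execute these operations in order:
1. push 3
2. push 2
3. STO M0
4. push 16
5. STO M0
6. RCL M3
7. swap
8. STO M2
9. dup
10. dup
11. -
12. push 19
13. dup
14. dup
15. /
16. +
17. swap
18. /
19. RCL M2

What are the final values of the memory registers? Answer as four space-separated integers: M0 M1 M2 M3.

Answer: 16 0 3 0

Derivation:
After op 1 (push 3): stack=[3] mem=[0,0,0,0]
After op 2 (push 2): stack=[3,2] mem=[0,0,0,0]
After op 3 (STO M0): stack=[3] mem=[2,0,0,0]
After op 4 (push 16): stack=[3,16] mem=[2,0,0,0]
After op 5 (STO M0): stack=[3] mem=[16,0,0,0]
After op 6 (RCL M3): stack=[3,0] mem=[16,0,0,0]
After op 7 (swap): stack=[0,3] mem=[16,0,0,0]
After op 8 (STO M2): stack=[0] mem=[16,0,3,0]
After op 9 (dup): stack=[0,0] mem=[16,0,3,0]
After op 10 (dup): stack=[0,0,0] mem=[16,0,3,0]
After op 11 (-): stack=[0,0] mem=[16,0,3,0]
After op 12 (push 19): stack=[0,0,19] mem=[16,0,3,0]
After op 13 (dup): stack=[0,0,19,19] mem=[16,0,3,0]
After op 14 (dup): stack=[0,0,19,19,19] mem=[16,0,3,0]
After op 15 (/): stack=[0,0,19,1] mem=[16,0,3,0]
After op 16 (+): stack=[0,0,20] mem=[16,0,3,0]
After op 17 (swap): stack=[0,20,0] mem=[16,0,3,0]
After op 18 (/): stack=[0,0] mem=[16,0,3,0]
After op 19 (RCL M2): stack=[0,0,3] mem=[16,0,3,0]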